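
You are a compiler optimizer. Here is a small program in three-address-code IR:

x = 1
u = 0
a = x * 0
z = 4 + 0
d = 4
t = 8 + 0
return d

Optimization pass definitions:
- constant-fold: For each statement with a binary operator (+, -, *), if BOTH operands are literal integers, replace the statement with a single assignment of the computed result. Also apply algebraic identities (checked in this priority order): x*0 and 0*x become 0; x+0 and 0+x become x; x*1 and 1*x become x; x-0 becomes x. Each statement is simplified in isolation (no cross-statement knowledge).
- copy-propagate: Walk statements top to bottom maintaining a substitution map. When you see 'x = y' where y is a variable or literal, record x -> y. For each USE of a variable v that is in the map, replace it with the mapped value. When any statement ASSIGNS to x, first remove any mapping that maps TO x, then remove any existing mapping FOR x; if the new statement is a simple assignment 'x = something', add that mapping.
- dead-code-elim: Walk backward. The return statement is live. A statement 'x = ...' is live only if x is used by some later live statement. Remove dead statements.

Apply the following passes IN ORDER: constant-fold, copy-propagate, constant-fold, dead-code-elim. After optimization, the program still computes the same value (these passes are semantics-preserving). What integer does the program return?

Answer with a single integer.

Initial IR:
  x = 1
  u = 0
  a = x * 0
  z = 4 + 0
  d = 4
  t = 8 + 0
  return d
After constant-fold (7 stmts):
  x = 1
  u = 0
  a = 0
  z = 4
  d = 4
  t = 8
  return d
After copy-propagate (7 stmts):
  x = 1
  u = 0
  a = 0
  z = 4
  d = 4
  t = 8
  return 4
After constant-fold (7 stmts):
  x = 1
  u = 0
  a = 0
  z = 4
  d = 4
  t = 8
  return 4
After dead-code-elim (1 stmts):
  return 4
Evaluate:
  x = 1  =>  x = 1
  u = 0  =>  u = 0
  a = x * 0  =>  a = 0
  z = 4 + 0  =>  z = 4
  d = 4  =>  d = 4
  t = 8 + 0  =>  t = 8
  return d = 4

Answer: 4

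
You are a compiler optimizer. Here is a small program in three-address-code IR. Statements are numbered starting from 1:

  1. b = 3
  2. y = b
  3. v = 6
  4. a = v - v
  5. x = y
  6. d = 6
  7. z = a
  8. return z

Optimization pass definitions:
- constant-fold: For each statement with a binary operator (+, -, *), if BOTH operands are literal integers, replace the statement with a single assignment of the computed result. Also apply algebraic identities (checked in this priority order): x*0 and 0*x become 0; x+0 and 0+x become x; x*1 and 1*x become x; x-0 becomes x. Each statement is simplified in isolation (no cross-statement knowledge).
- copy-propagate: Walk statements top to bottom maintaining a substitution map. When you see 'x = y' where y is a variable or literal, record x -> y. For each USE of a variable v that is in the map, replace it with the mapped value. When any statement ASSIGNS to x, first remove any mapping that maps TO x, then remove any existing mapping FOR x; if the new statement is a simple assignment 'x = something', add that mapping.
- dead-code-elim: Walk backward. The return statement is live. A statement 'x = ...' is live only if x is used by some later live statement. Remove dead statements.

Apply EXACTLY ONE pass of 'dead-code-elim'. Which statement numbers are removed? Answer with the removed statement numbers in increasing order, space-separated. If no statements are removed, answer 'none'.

Backward liveness scan:
Stmt 1 'b = 3': DEAD (b not in live set [])
Stmt 2 'y = b': DEAD (y not in live set [])
Stmt 3 'v = 6': KEEP (v is live); live-in = []
Stmt 4 'a = v - v': KEEP (a is live); live-in = ['v']
Stmt 5 'x = y': DEAD (x not in live set ['a'])
Stmt 6 'd = 6': DEAD (d not in live set ['a'])
Stmt 7 'z = a': KEEP (z is live); live-in = ['a']
Stmt 8 'return z': KEEP (return); live-in = ['z']
Removed statement numbers: [1, 2, 5, 6]
Surviving IR:
  v = 6
  a = v - v
  z = a
  return z

Answer: 1 2 5 6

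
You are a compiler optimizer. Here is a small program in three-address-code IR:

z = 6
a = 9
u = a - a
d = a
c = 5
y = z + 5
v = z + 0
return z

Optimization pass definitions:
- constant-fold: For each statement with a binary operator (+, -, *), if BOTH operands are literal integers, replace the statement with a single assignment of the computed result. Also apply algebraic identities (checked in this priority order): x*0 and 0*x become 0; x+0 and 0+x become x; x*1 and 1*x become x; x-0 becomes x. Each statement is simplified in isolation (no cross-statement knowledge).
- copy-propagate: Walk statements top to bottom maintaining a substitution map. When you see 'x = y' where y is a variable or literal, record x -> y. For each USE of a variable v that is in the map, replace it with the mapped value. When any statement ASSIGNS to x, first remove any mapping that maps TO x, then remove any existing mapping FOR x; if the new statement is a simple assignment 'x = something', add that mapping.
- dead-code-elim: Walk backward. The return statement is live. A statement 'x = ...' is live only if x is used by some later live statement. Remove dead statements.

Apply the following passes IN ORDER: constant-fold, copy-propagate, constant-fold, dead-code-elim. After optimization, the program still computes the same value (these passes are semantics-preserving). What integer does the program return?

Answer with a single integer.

Answer: 6

Derivation:
Initial IR:
  z = 6
  a = 9
  u = a - a
  d = a
  c = 5
  y = z + 5
  v = z + 0
  return z
After constant-fold (8 stmts):
  z = 6
  a = 9
  u = a - a
  d = a
  c = 5
  y = z + 5
  v = z
  return z
After copy-propagate (8 stmts):
  z = 6
  a = 9
  u = 9 - 9
  d = 9
  c = 5
  y = 6 + 5
  v = 6
  return 6
After constant-fold (8 stmts):
  z = 6
  a = 9
  u = 0
  d = 9
  c = 5
  y = 11
  v = 6
  return 6
After dead-code-elim (1 stmts):
  return 6
Evaluate:
  z = 6  =>  z = 6
  a = 9  =>  a = 9
  u = a - a  =>  u = 0
  d = a  =>  d = 9
  c = 5  =>  c = 5
  y = z + 5  =>  y = 11
  v = z + 0  =>  v = 6
  return z = 6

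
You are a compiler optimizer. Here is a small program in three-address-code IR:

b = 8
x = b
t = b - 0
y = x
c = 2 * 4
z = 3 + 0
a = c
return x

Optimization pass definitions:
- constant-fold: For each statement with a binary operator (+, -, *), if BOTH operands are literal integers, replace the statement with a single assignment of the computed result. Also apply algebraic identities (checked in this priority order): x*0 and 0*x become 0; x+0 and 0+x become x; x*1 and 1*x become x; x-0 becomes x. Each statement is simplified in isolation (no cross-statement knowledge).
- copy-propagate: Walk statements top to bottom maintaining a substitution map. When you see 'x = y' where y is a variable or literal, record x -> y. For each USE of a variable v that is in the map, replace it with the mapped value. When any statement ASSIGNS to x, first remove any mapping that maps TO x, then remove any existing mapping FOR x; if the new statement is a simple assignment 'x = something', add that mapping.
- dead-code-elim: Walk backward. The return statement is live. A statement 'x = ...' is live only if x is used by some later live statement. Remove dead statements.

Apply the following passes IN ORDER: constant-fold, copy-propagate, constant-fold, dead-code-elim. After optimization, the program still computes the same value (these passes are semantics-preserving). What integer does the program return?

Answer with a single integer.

Answer: 8

Derivation:
Initial IR:
  b = 8
  x = b
  t = b - 0
  y = x
  c = 2 * 4
  z = 3 + 0
  a = c
  return x
After constant-fold (8 stmts):
  b = 8
  x = b
  t = b
  y = x
  c = 8
  z = 3
  a = c
  return x
After copy-propagate (8 stmts):
  b = 8
  x = 8
  t = 8
  y = 8
  c = 8
  z = 3
  a = 8
  return 8
After constant-fold (8 stmts):
  b = 8
  x = 8
  t = 8
  y = 8
  c = 8
  z = 3
  a = 8
  return 8
After dead-code-elim (1 stmts):
  return 8
Evaluate:
  b = 8  =>  b = 8
  x = b  =>  x = 8
  t = b - 0  =>  t = 8
  y = x  =>  y = 8
  c = 2 * 4  =>  c = 8
  z = 3 + 0  =>  z = 3
  a = c  =>  a = 8
  return x = 8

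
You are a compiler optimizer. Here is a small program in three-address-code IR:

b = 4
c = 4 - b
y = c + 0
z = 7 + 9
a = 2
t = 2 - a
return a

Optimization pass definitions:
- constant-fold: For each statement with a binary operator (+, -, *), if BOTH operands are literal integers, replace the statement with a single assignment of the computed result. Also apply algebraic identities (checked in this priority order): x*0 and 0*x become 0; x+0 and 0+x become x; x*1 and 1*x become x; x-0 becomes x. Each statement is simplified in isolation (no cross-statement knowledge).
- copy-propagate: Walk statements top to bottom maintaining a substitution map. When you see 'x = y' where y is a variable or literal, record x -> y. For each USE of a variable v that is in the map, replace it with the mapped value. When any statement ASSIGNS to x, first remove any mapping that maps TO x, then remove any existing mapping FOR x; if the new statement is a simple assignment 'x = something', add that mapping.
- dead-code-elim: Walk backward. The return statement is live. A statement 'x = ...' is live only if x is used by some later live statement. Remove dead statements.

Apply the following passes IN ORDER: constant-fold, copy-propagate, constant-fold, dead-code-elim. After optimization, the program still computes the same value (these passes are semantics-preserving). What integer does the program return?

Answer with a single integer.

Initial IR:
  b = 4
  c = 4 - b
  y = c + 0
  z = 7 + 9
  a = 2
  t = 2 - a
  return a
After constant-fold (7 stmts):
  b = 4
  c = 4 - b
  y = c
  z = 16
  a = 2
  t = 2 - a
  return a
After copy-propagate (7 stmts):
  b = 4
  c = 4 - 4
  y = c
  z = 16
  a = 2
  t = 2 - 2
  return 2
After constant-fold (7 stmts):
  b = 4
  c = 0
  y = c
  z = 16
  a = 2
  t = 0
  return 2
After dead-code-elim (1 stmts):
  return 2
Evaluate:
  b = 4  =>  b = 4
  c = 4 - b  =>  c = 0
  y = c + 0  =>  y = 0
  z = 7 + 9  =>  z = 16
  a = 2  =>  a = 2
  t = 2 - a  =>  t = 0
  return a = 2

Answer: 2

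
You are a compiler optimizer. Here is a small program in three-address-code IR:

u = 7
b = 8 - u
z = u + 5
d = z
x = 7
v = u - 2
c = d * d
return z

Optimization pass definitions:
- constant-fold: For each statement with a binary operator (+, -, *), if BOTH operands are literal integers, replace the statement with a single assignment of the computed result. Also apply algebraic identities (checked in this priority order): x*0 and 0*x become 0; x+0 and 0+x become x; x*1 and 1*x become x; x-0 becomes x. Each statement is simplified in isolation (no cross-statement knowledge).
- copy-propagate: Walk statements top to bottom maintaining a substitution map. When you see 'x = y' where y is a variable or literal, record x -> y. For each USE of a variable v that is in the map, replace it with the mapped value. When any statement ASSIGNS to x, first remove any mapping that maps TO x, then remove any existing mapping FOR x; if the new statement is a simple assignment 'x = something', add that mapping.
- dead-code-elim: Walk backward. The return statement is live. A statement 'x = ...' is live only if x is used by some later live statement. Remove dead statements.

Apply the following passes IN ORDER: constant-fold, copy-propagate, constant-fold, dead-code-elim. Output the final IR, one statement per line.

Answer: z = 12
return z

Derivation:
Initial IR:
  u = 7
  b = 8 - u
  z = u + 5
  d = z
  x = 7
  v = u - 2
  c = d * d
  return z
After constant-fold (8 stmts):
  u = 7
  b = 8 - u
  z = u + 5
  d = z
  x = 7
  v = u - 2
  c = d * d
  return z
After copy-propagate (8 stmts):
  u = 7
  b = 8 - 7
  z = 7 + 5
  d = z
  x = 7
  v = 7 - 2
  c = z * z
  return z
After constant-fold (8 stmts):
  u = 7
  b = 1
  z = 12
  d = z
  x = 7
  v = 5
  c = z * z
  return z
After dead-code-elim (2 stmts):
  z = 12
  return z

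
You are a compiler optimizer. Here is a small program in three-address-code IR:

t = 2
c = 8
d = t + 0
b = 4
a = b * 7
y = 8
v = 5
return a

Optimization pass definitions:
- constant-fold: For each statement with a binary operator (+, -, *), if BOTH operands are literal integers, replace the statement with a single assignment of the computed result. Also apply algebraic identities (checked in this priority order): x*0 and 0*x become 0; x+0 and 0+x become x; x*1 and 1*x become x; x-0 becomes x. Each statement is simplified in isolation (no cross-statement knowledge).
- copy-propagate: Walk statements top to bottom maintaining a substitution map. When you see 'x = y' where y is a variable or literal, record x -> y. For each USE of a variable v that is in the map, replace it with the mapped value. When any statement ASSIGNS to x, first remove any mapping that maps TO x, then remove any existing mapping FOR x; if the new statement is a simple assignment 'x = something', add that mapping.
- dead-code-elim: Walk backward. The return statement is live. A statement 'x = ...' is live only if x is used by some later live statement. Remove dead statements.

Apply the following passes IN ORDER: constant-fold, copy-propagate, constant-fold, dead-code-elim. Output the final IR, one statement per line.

Initial IR:
  t = 2
  c = 8
  d = t + 0
  b = 4
  a = b * 7
  y = 8
  v = 5
  return a
After constant-fold (8 stmts):
  t = 2
  c = 8
  d = t
  b = 4
  a = b * 7
  y = 8
  v = 5
  return a
After copy-propagate (8 stmts):
  t = 2
  c = 8
  d = 2
  b = 4
  a = 4 * 7
  y = 8
  v = 5
  return a
After constant-fold (8 stmts):
  t = 2
  c = 8
  d = 2
  b = 4
  a = 28
  y = 8
  v = 5
  return a
After dead-code-elim (2 stmts):
  a = 28
  return a

Answer: a = 28
return a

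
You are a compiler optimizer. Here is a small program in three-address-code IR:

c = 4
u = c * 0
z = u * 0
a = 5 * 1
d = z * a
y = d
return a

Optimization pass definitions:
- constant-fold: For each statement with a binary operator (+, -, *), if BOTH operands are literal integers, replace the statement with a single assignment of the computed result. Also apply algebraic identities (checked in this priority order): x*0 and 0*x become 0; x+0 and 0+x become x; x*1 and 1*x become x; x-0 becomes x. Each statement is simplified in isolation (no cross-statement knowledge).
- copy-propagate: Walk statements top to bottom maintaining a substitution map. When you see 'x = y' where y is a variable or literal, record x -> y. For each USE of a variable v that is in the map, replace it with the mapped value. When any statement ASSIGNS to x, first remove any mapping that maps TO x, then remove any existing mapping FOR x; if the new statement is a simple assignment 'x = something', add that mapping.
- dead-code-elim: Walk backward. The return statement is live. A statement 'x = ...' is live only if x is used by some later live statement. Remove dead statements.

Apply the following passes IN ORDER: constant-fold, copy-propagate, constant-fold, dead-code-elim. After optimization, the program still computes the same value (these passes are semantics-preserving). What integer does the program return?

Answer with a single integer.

Answer: 5

Derivation:
Initial IR:
  c = 4
  u = c * 0
  z = u * 0
  a = 5 * 1
  d = z * a
  y = d
  return a
After constant-fold (7 stmts):
  c = 4
  u = 0
  z = 0
  a = 5
  d = z * a
  y = d
  return a
After copy-propagate (7 stmts):
  c = 4
  u = 0
  z = 0
  a = 5
  d = 0 * 5
  y = d
  return 5
After constant-fold (7 stmts):
  c = 4
  u = 0
  z = 0
  a = 5
  d = 0
  y = d
  return 5
After dead-code-elim (1 stmts):
  return 5
Evaluate:
  c = 4  =>  c = 4
  u = c * 0  =>  u = 0
  z = u * 0  =>  z = 0
  a = 5 * 1  =>  a = 5
  d = z * a  =>  d = 0
  y = d  =>  y = 0
  return a = 5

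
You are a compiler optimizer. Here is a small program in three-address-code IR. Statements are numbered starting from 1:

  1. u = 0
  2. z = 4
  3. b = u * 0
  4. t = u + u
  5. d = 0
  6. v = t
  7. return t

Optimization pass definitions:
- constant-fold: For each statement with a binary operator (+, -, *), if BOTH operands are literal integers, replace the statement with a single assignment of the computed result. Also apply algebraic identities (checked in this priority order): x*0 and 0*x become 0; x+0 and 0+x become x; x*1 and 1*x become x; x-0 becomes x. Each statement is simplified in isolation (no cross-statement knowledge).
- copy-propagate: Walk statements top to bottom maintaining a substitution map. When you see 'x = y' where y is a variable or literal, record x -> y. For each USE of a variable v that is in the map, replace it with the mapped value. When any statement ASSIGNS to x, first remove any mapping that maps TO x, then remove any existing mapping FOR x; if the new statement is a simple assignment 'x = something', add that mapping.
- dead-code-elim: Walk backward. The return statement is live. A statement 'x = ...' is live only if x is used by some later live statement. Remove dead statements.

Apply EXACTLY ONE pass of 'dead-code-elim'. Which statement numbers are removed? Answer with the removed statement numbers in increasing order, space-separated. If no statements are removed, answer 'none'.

Answer: 2 3 5 6

Derivation:
Backward liveness scan:
Stmt 1 'u = 0': KEEP (u is live); live-in = []
Stmt 2 'z = 4': DEAD (z not in live set ['u'])
Stmt 3 'b = u * 0': DEAD (b not in live set ['u'])
Stmt 4 't = u + u': KEEP (t is live); live-in = ['u']
Stmt 5 'd = 0': DEAD (d not in live set ['t'])
Stmt 6 'v = t': DEAD (v not in live set ['t'])
Stmt 7 'return t': KEEP (return); live-in = ['t']
Removed statement numbers: [2, 3, 5, 6]
Surviving IR:
  u = 0
  t = u + u
  return t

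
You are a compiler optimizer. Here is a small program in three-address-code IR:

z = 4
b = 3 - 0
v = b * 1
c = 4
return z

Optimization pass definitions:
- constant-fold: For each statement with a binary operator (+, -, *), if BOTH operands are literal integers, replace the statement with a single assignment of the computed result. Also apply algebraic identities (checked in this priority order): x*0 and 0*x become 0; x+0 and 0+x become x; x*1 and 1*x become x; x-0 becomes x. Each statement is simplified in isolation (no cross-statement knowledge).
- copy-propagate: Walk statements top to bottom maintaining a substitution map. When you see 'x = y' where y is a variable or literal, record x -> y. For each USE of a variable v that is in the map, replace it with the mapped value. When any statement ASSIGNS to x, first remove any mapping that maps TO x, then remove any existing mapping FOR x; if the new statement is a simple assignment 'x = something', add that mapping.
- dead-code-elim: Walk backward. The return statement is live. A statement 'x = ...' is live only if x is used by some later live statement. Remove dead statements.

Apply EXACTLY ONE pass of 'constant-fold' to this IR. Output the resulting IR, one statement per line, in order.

Applying constant-fold statement-by-statement:
  [1] z = 4  (unchanged)
  [2] b = 3 - 0  -> b = 3
  [3] v = b * 1  -> v = b
  [4] c = 4  (unchanged)
  [5] return z  (unchanged)
Result (5 stmts):
  z = 4
  b = 3
  v = b
  c = 4
  return z

Answer: z = 4
b = 3
v = b
c = 4
return z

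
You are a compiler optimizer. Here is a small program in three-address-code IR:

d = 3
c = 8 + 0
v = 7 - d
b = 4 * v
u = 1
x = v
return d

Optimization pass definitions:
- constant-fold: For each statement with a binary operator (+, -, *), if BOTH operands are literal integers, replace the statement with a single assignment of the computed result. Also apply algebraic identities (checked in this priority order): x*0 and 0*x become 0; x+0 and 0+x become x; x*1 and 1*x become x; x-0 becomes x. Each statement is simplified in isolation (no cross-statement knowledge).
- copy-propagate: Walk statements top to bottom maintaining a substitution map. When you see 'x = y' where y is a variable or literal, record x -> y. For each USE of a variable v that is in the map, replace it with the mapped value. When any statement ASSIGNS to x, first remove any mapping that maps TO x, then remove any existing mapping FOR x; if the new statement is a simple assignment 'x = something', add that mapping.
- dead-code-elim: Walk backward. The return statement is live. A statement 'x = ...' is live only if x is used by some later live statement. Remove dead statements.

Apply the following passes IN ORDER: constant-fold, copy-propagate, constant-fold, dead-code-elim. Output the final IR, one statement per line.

Answer: return 3

Derivation:
Initial IR:
  d = 3
  c = 8 + 0
  v = 7 - d
  b = 4 * v
  u = 1
  x = v
  return d
After constant-fold (7 stmts):
  d = 3
  c = 8
  v = 7 - d
  b = 4 * v
  u = 1
  x = v
  return d
After copy-propagate (7 stmts):
  d = 3
  c = 8
  v = 7 - 3
  b = 4 * v
  u = 1
  x = v
  return 3
After constant-fold (7 stmts):
  d = 3
  c = 8
  v = 4
  b = 4 * v
  u = 1
  x = v
  return 3
After dead-code-elim (1 stmts):
  return 3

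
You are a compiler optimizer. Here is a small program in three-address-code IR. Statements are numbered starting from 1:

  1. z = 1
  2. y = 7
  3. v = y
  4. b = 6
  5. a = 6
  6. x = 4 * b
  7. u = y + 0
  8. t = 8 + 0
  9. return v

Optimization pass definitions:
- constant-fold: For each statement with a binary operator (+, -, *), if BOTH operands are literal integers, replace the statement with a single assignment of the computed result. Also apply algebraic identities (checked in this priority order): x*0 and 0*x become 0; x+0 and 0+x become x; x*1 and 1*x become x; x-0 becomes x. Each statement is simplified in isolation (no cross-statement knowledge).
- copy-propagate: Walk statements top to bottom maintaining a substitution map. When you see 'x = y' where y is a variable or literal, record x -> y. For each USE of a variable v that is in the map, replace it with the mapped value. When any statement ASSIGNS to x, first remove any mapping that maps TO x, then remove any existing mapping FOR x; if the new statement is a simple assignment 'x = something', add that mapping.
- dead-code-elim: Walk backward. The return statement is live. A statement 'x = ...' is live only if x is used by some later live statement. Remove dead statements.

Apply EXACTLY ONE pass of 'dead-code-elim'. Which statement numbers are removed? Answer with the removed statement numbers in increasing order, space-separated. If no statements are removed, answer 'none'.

Backward liveness scan:
Stmt 1 'z = 1': DEAD (z not in live set [])
Stmt 2 'y = 7': KEEP (y is live); live-in = []
Stmt 3 'v = y': KEEP (v is live); live-in = ['y']
Stmt 4 'b = 6': DEAD (b not in live set ['v'])
Stmt 5 'a = 6': DEAD (a not in live set ['v'])
Stmt 6 'x = 4 * b': DEAD (x not in live set ['v'])
Stmt 7 'u = y + 0': DEAD (u not in live set ['v'])
Stmt 8 't = 8 + 0': DEAD (t not in live set ['v'])
Stmt 9 'return v': KEEP (return); live-in = ['v']
Removed statement numbers: [1, 4, 5, 6, 7, 8]
Surviving IR:
  y = 7
  v = y
  return v

Answer: 1 4 5 6 7 8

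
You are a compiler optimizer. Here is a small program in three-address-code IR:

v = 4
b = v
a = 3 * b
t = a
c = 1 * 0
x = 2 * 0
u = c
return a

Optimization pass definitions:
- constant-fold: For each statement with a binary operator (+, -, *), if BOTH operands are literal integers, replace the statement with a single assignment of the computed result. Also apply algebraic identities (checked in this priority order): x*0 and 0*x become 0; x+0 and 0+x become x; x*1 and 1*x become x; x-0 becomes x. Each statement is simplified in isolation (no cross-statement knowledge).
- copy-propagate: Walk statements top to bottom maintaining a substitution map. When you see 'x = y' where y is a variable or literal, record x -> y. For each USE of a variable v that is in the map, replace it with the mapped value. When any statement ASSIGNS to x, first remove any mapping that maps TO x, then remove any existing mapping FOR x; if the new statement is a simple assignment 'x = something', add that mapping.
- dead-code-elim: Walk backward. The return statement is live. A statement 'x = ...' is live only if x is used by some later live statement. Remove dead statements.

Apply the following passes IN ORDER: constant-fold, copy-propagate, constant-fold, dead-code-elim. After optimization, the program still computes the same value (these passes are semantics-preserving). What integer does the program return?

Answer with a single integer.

Answer: 12

Derivation:
Initial IR:
  v = 4
  b = v
  a = 3 * b
  t = a
  c = 1 * 0
  x = 2 * 0
  u = c
  return a
After constant-fold (8 stmts):
  v = 4
  b = v
  a = 3 * b
  t = a
  c = 0
  x = 0
  u = c
  return a
After copy-propagate (8 stmts):
  v = 4
  b = 4
  a = 3 * 4
  t = a
  c = 0
  x = 0
  u = 0
  return a
After constant-fold (8 stmts):
  v = 4
  b = 4
  a = 12
  t = a
  c = 0
  x = 0
  u = 0
  return a
After dead-code-elim (2 stmts):
  a = 12
  return a
Evaluate:
  v = 4  =>  v = 4
  b = v  =>  b = 4
  a = 3 * b  =>  a = 12
  t = a  =>  t = 12
  c = 1 * 0  =>  c = 0
  x = 2 * 0  =>  x = 0
  u = c  =>  u = 0
  return a = 12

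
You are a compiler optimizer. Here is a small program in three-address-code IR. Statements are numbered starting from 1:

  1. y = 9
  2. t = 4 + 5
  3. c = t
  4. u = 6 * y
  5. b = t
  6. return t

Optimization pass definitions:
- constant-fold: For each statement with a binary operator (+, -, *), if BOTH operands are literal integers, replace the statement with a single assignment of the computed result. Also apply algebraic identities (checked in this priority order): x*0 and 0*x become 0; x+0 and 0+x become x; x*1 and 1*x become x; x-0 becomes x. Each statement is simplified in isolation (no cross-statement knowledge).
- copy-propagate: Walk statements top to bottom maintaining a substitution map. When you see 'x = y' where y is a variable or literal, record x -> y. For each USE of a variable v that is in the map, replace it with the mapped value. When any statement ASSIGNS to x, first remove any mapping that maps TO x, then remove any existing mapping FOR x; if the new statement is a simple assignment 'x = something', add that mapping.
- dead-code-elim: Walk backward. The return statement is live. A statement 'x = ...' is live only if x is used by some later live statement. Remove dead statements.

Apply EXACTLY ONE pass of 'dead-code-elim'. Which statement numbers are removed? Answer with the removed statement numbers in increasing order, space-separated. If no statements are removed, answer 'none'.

Backward liveness scan:
Stmt 1 'y = 9': DEAD (y not in live set [])
Stmt 2 't = 4 + 5': KEEP (t is live); live-in = []
Stmt 3 'c = t': DEAD (c not in live set ['t'])
Stmt 4 'u = 6 * y': DEAD (u not in live set ['t'])
Stmt 5 'b = t': DEAD (b not in live set ['t'])
Stmt 6 'return t': KEEP (return); live-in = ['t']
Removed statement numbers: [1, 3, 4, 5]
Surviving IR:
  t = 4 + 5
  return t

Answer: 1 3 4 5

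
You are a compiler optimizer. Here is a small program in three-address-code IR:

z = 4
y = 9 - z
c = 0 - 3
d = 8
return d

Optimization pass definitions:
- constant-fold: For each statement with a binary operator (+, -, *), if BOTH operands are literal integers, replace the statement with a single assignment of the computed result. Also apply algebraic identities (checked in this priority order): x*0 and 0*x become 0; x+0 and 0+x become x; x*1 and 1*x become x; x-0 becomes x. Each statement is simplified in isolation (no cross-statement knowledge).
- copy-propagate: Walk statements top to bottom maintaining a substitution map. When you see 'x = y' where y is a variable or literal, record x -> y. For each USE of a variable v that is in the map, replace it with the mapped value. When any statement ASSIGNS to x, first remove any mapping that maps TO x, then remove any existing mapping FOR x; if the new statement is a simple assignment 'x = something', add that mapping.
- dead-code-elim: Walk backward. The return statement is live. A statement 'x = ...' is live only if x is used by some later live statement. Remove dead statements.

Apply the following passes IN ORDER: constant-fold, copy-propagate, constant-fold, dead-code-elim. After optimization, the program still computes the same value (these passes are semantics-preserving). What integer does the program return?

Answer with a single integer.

Answer: 8

Derivation:
Initial IR:
  z = 4
  y = 9 - z
  c = 0 - 3
  d = 8
  return d
After constant-fold (5 stmts):
  z = 4
  y = 9 - z
  c = -3
  d = 8
  return d
After copy-propagate (5 stmts):
  z = 4
  y = 9 - 4
  c = -3
  d = 8
  return 8
After constant-fold (5 stmts):
  z = 4
  y = 5
  c = -3
  d = 8
  return 8
After dead-code-elim (1 stmts):
  return 8
Evaluate:
  z = 4  =>  z = 4
  y = 9 - z  =>  y = 5
  c = 0 - 3  =>  c = -3
  d = 8  =>  d = 8
  return d = 8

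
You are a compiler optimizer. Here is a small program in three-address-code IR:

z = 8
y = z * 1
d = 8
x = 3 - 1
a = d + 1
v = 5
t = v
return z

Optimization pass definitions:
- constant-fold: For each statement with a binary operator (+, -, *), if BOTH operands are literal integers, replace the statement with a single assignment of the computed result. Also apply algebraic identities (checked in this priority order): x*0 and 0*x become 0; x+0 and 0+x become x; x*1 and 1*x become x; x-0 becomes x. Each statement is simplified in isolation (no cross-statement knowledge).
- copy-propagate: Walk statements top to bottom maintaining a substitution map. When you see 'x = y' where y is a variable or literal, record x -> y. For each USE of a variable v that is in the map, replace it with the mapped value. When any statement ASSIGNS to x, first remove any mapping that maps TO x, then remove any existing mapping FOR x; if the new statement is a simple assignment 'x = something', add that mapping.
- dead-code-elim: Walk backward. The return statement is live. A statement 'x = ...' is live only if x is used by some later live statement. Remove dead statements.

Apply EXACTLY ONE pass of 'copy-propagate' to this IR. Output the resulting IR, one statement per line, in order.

Answer: z = 8
y = 8 * 1
d = 8
x = 3 - 1
a = 8 + 1
v = 5
t = 5
return 8

Derivation:
Applying copy-propagate statement-by-statement:
  [1] z = 8  (unchanged)
  [2] y = z * 1  -> y = 8 * 1
  [3] d = 8  (unchanged)
  [4] x = 3 - 1  (unchanged)
  [5] a = d + 1  -> a = 8 + 1
  [6] v = 5  (unchanged)
  [7] t = v  -> t = 5
  [8] return z  -> return 8
Result (8 stmts):
  z = 8
  y = 8 * 1
  d = 8
  x = 3 - 1
  a = 8 + 1
  v = 5
  t = 5
  return 8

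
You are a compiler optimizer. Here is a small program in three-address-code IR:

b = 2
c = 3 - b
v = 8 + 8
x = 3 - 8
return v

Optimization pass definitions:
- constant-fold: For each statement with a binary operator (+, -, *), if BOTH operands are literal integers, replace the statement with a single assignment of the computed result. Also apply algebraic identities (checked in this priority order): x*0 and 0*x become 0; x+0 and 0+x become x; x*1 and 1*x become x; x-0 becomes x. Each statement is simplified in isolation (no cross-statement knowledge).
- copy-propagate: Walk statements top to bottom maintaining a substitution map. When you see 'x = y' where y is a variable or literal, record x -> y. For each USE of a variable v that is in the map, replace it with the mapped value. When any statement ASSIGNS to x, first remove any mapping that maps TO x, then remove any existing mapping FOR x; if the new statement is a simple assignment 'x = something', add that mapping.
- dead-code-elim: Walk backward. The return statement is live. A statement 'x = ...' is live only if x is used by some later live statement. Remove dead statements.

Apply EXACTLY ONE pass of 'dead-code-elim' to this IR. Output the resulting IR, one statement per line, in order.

Answer: v = 8 + 8
return v

Derivation:
Applying dead-code-elim statement-by-statement:
  [5] return v  -> KEEP (return); live=['v']
  [4] x = 3 - 8  -> DEAD (x not live)
  [3] v = 8 + 8  -> KEEP; live=[]
  [2] c = 3 - b  -> DEAD (c not live)
  [1] b = 2  -> DEAD (b not live)
Result (2 stmts):
  v = 8 + 8
  return v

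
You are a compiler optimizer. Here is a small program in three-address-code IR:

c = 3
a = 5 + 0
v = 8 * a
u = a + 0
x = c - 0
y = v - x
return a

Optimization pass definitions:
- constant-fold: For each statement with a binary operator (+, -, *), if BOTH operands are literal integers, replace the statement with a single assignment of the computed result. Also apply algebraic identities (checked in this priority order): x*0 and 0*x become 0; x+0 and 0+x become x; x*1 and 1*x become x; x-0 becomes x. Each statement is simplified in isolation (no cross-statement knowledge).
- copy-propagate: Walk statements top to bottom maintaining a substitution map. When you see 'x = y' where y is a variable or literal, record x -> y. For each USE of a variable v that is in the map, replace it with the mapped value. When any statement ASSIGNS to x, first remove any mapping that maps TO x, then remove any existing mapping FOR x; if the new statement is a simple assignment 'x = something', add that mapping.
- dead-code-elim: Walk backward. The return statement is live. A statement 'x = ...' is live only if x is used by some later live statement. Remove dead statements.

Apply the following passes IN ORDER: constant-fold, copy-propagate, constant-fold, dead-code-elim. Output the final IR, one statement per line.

Answer: return 5

Derivation:
Initial IR:
  c = 3
  a = 5 + 0
  v = 8 * a
  u = a + 0
  x = c - 0
  y = v - x
  return a
After constant-fold (7 stmts):
  c = 3
  a = 5
  v = 8 * a
  u = a
  x = c
  y = v - x
  return a
After copy-propagate (7 stmts):
  c = 3
  a = 5
  v = 8 * 5
  u = 5
  x = 3
  y = v - 3
  return 5
After constant-fold (7 stmts):
  c = 3
  a = 5
  v = 40
  u = 5
  x = 3
  y = v - 3
  return 5
After dead-code-elim (1 stmts):
  return 5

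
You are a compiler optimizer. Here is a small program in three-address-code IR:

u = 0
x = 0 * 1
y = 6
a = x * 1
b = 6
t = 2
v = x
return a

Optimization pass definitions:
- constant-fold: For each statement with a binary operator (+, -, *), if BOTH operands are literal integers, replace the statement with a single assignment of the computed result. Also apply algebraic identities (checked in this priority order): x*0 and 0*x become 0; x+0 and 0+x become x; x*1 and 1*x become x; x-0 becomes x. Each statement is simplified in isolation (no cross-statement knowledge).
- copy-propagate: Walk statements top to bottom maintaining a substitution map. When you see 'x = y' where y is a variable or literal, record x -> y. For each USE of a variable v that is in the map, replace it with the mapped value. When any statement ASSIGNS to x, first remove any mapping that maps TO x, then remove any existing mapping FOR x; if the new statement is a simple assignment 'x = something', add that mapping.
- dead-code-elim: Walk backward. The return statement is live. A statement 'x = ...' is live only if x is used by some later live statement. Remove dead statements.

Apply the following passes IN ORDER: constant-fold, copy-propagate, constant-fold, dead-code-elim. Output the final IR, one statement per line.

Initial IR:
  u = 0
  x = 0 * 1
  y = 6
  a = x * 1
  b = 6
  t = 2
  v = x
  return a
After constant-fold (8 stmts):
  u = 0
  x = 0
  y = 6
  a = x
  b = 6
  t = 2
  v = x
  return a
After copy-propagate (8 stmts):
  u = 0
  x = 0
  y = 6
  a = 0
  b = 6
  t = 2
  v = 0
  return 0
After constant-fold (8 stmts):
  u = 0
  x = 0
  y = 6
  a = 0
  b = 6
  t = 2
  v = 0
  return 0
After dead-code-elim (1 stmts):
  return 0

Answer: return 0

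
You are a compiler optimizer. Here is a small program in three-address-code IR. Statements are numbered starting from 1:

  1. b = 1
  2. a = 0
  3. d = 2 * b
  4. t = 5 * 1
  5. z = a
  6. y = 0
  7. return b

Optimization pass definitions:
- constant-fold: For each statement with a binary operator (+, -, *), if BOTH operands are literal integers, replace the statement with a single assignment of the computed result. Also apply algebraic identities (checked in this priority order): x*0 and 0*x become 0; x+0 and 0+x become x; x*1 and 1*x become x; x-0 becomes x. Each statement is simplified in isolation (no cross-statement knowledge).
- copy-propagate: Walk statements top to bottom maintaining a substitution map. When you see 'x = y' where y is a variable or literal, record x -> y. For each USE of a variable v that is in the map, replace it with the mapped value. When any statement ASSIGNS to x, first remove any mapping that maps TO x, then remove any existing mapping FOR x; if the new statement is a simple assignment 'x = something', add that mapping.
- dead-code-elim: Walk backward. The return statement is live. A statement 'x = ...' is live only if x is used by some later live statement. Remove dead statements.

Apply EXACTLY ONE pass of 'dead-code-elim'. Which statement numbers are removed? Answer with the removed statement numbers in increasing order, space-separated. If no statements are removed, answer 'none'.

Backward liveness scan:
Stmt 1 'b = 1': KEEP (b is live); live-in = []
Stmt 2 'a = 0': DEAD (a not in live set ['b'])
Stmt 3 'd = 2 * b': DEAD (d not in live set ['b'])
Stmt 4 't = 5 * 1': DEAD (t not in live set ['b'])
Stmt 5 'z = a': DEAD (z not in live set ['b'])
Stmt 6 'y = 0': DEAD (y not in live set ['b'])
Stmt 7 'return b': KEEP (return); live-in = ['b']
Removed statement numbers: [2, 3, 4, 5, 6]
Surviving IR:
  b = 1
  return b

Answer: 2 3 4 5 6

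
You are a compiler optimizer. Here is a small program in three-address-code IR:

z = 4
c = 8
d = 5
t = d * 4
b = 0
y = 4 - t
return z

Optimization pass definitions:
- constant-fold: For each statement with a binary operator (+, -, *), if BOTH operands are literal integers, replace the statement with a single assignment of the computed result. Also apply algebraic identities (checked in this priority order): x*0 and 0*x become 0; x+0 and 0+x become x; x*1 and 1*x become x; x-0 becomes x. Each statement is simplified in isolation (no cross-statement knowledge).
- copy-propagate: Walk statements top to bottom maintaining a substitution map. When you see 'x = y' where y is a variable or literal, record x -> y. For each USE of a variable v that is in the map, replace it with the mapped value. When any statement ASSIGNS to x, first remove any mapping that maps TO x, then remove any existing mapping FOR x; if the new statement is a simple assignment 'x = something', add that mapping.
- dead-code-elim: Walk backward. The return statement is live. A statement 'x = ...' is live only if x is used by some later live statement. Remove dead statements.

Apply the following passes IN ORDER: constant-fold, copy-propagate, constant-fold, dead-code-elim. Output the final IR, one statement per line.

Answer: return 4

Derivation:
Initial IR:
  z = 4
  c = 8
  d = 5
  t = d * 4
  b = 0
  y = 4 - t
  return z
After constant-fold (7 stmts):
  z = 4
  c = 8
  d = 5
  t = d * 4
  b = 0
  y = 4 - t
  return z
After copy-propagate (7 stmts):
  z = 4
  c = 8
  d = 5
  t = 5 * 4
  b = 0
  y = 4 - t
  return 4
After constant-fold (7 stmts):
  z = 4
  c = 8
  d = 5
  t = 20
  b = 0
  y = 4 - t
  return 4
After dead-code-elim (1 stmts):
  return 4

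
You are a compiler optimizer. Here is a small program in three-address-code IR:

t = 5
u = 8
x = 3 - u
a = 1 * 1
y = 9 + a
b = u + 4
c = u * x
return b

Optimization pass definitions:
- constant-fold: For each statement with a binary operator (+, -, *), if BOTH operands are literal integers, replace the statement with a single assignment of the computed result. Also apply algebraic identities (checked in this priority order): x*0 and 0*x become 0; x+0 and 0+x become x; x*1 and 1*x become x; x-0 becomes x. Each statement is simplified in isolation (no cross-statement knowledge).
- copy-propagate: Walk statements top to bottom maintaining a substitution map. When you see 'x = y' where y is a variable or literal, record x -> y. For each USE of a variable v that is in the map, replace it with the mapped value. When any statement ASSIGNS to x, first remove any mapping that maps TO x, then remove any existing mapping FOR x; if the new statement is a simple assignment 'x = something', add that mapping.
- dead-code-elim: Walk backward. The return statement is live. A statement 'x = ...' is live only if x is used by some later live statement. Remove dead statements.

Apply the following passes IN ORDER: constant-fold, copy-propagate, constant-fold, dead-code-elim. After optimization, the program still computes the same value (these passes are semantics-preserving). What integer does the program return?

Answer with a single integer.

Initial IR:
  t = 5
  u = 8
  x = 3 - u
  a = 1 * 1
  y = 9 + a
  b = u + 4
  c = u * x
  return b
After constant-fold (8 stmts):
  t = 5
  u = 8
  x = 3 - u
  a = 1
  y = 9 + a
  b = u + 4
  c = u * x
  return b
After copy-propagate (8 stmts):
  t = 5
  u = 8
  x = 3 - 8
  a = 1
  y = 9 + 1
  b = 8 + 4
  c = 8 * x
  return b
After constant-fold (8 stmts):
  t = 5
  u = 8
  x = -5
  a = 1
  y = 10
  b = 12
  c = 8 * x
  return b
After dead-code-elim (2 stmts):
  b = 12
  return b
Evaluate:
  t = 5  =>  t = 5
  u = 8  =>  u = 8
  x = 3 - u  =>  x = -5
  a = 1 * 1  =>  a = 1
  y = 9 + a  =>  y = 10
  b = u + 4  =>  b = 12
  c = u * x  =>  c = -40
  return b = 12

Answer: 12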